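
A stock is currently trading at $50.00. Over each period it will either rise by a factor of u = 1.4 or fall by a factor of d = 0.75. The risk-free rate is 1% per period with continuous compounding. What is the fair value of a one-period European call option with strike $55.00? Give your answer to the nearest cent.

$5.94

Risk-neutral probability p = (e^0.01 − 0.75)/(1.4 − 0.75) = 0.2601/0.6500 = 0.4001
Terminal stock prices: S_u = 70, S_d = 37.5
Terminal payoffs (S − K): max(15, 0) = 15, max(-17.5, 0) = 0
Node 0 (S = 50): V_0 = e^(−0.01)·[0.4001·15.0000 + 0.5999·0.0000] = 5.9414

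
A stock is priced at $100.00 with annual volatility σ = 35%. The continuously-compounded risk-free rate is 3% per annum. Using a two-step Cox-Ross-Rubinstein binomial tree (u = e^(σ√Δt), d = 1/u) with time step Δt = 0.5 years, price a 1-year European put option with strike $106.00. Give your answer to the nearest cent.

CRR parameters: u = e^(σ√Δt) = e^(0.35·√0.5) = 1.2808, d = 1/u = 0.7808
Per-period rate: rΔt = 0.03·0.5 = 0.015, so R = e^0.015 = 1.0151
Risk-neutral probability p = (e^0.015 − 0.7808)/(1.2808 − 0.7808) = 0.2344/0.5000 = 0.4687
Terminal stock prices: S_uu = 164, S_ud = 100, S_dd = 60.96
Terminal payoffs (K − S): max(-58.05, 0) = 0, max(6, 0) = 6, max(45.04, 0) = 45.04
Node u (S = 128.1): V_u = e^(−0.015)·[0.4687·0.0000 + 0.5313·6.0000] = 3.1405
Node d (S = 78.08): V_d = e^(−0.015)·[0.4687·6.0000 + 0.5313·45.0414] = 26.3459
Node 0 (S = 100): V_0 = e^(−0.015)·[0.4687·3.1405 + 0.5313·26.3459] = 15.2400

$15.24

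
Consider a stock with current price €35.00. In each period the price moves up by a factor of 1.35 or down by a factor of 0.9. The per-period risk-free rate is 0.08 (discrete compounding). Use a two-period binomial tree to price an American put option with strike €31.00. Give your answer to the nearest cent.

€0.82

Risk-neutral probability p = (1 + 0.08 − 0.9)/(1.35 − 0.9) = 0.1800/0.4500 = 0.4000
Terminal stock prices: S_uu = 63.79, S_ud = 42.52, S_dd = 28.35
Terminal payoffs (K − S): max(-32.79, 0) = 0, max(-11.52, 0) = 0, max(2.65, 0) = 2.65
Node u (S = 47.25): continuation = 1/1.08·[0.4000·0.0000 + 0.6000·0.0000] = 0.0000; exercise value = 0.0000 ≤ continuation, so V_u = 0.0000
Node d (S = 31.5): continuation = 1/1.08·[0.4000·0.0000 + 0.6000·2.6500] = 1.4722; exercise value = 0.0000 ≤ continuation, so V_d = 1.4722
Node 0 (S = 35): continuation = 1/1.08·[0.4000·0.0000 + 0.6000·1.4722] = 0.8179; exercise value = 0.0000 ≤ continuation, so V_0 = 0.8179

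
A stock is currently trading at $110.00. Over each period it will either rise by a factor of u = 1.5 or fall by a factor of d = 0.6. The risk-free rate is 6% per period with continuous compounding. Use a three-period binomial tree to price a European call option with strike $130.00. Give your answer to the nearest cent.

Risk-neutral probability p = (e^0.06 − 0.6)/(1.5 − 0.6) = 0.4618/0.9000 = 0.5132
Terminal stock prices: S_uuu = 371.2, S_uud = 148.5, S_udd = 59.4, S_ddd = 23.76
Terminal payoffs (S − K): max(241.2, 0) = 241.2, max(18.5, 0) = 18.5, max(-70.6, 0) = 0, max(-106.2, 0) = 0
Node uu (S = 247.5): V_uu = e^(−0.06)·[0.5132·241.2500 + 0.4868·18.5000] = 125.0706
Node ud (S = 99): V_ud = e^(−0.06)·[0.5132·18.5000 + 0.4868·0.0000] = 8.9405
Node dd (S = 39.6): V_dd = e^(−0.06)·[0.5132·0.0000 + 0.4868·0.0000] = 0.0000
Node u (S = 165): V_u = e^(−0.06)·[0.5132·125.0706 + 0.4868·8.9405] = 64.5418
Node d (S = 66): V_d = e^(−0.06)·[0.5132·8.9405 + 0.4868·0.0000] = 4.3206
Node 0 (S = 110): V_0 = e^(−0.06)·[0.5132·64.5418 + 0.4868·4.3206] = 33.1720

$33.17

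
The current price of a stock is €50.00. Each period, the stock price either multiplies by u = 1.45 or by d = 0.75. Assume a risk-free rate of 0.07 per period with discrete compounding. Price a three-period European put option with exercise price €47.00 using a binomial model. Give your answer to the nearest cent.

Risk-neutral probability p = (1 + 0.07 − 0.75)/(1.45 − 0.75) = 0.3200/0.7000 = 0.4571
Terminal stock prices: S_uuu = 152.4, S_uud = 78.84, S_udd = 40.78, S_ddd = 21.09
Terminal payoffs (K − S): max(-105.4, 0) = 0, max(-31.84, 0) = 0, max(6.219, 0) = 6.219, max(25.91, 0) = 25.91
Node uu (S = 105.1): V_uu = 1/1.07·[0.4571·0.0000 + 0.5429·0.0000] = 0.0000
Node ud (S = 54.38): V_ud = 1/1.07·[0.4571·0.0000 + 0.5429·6.2188] = 3.1550
Node dd (S = 28.12): V_dd = 1/1.07·[0.4571·6.2188 + 0.5429·25.9062] = 15.8002
Node u (S = 72.5): V_u = 1/1.07·[0.4571·0.0000 + 0.5429·3.1550] = 1.6007
Node d (S = 37.5): V_d = 1/1.07·[0.4571·3.1550 + 0.5429·15.8002] = 9.3641
Node 0 (S = 50): V_0 = 1/1.07·[0.4571·1.6007 + 0.5429·9.3641] = 5.4347

€5.43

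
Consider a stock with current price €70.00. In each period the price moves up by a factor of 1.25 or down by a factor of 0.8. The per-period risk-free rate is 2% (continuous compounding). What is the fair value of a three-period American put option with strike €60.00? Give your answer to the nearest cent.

Risk-neutral probability p = (e^0.02 − 0.8)/(1.25 − 0.8) = 0.2202/0.4500 = 0.4893
Terminal stock prices: S_uuu = 136.7, S_uud = 87.5, S_udd = 56, S_ddd = 35.84
Terminal payoffs (K − S): max(-76.72, 0) = 0, max(-27.5, 0) = 0, max(4, 0) = 4, max(24.16, 0) = 24.16
Node uu (S = 109.4): continuation = e^(−0.02)·[0.4893·0.0000 + 0.5107·0.0000] = 0.0000; exercise value = 0.0000 ≤ continuation, so V_uu = 0.0000
Node ud (S = 70): continuation = e^(−0.02)·[0.4893·0.0000 + 0.5107·4.0000] = 2.0022; exercise value = 0.0000 ≤ continuation, so V_ud = 2.0022
Node dd (S = 44.8): continuation = e^(−0.02)·[0.4893·4.0000 + 0.5107·24.1600] = 14.0119; exercise value = 15.2000 > continuation, so V_dd = 15.2000 (exercise)
Node u (S = 87.5): continuation = e^(−0.02)·[0.4893·0.0000 + 0.5107·2.0022] = 1.0022; exercise value = 0.0000 ≤ continuation, so V_u = 1.0022
Node d (S = 56): continuation = e^(−0.02)·[0.4893·2.0022 + 0.5107·15.2000] = 8.5687; exercise value = 4.0000 ≤ continuation, so V_d = 8.5687
Node 0 (S = 70): continuation = e^(−0.02)·[0.4893·1.0022 + 0.5107·8.5687] = 4.7698; exercise value = 0.0000 ≤ continuation, so V_0 = 4.7698

€4.77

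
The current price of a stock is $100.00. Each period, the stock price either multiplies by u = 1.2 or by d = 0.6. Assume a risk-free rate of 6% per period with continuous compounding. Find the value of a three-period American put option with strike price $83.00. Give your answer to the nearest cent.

$6.72

Risk-neutral probability p = (e^0.06 − 0.6)/(1.2 − 0.6) = 0.4618/0.6000 = 0.7697
Terminal stock prices: S_uuu = 172.8, S_uud = 86.4, S_udd = 43.2, S_ddd = 21.6
Terminal payoffs (K − S): max(-89.8, 0) = 0, max(-3.4, 0) = 0, max(39.8, 0) = 39.8, max(61.4, 0) = 61.4
Node uu (S = 144): continuation = e^(−0.06)·[0.7697·0.0000 + 0.2303·0.0000] = 0.0000; exercise value = 0.0000 ≤ continuation, so V_uu = 0.0000
Node ud (S = 72): continuation = e^(−0.06)·[0.7697·0.0000 + 0.2303·39.8000] = 8.6311; exercise value = 11.0000 > continuation, so V_ud = 11.0000 (exercise)
Node dd (S = 36): continuation = e^(−0.06)·[0.7697·39.8000 + 0.2303·61.4000] = 42.1665; exercise value = 47.0000 > continuation, so V_dd = 47.0000 (exercise)
Node u (S = 120): continuation = e^(−0.06)·[0.7697·0.0000 + 0.2303·11.0000] = 2.3855; exercise value = 0.0000 ≤ continuation, so V_u = 2.3855
Node d (S = 60): continuation = e^(−0.06)·[0.7697·11.0000 + 0.2303·47.0000] = 18.1665; exercise value = 23.0000 > continuation, so V_d = 23.0000 (exercise)
Node 0 (S = 100): continuation = e^(−0.06)·[0.7697·2.3855 + 0.2303·23.0000] = 6.7171; exercise value = 0.0000 ≤ continuation, so V_0 = 6.7171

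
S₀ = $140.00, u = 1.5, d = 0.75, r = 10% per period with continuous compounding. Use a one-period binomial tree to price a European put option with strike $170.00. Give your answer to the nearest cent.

Risk-neutral probability p = (e^0.1 − 0.75)/(1.5 − 0.75) = 0.3552/0.7500 = 0.4736
Terminal stock prices: S_u = 210, S_d = 105
Terminal payoffs (K − S): max(-40, 0) = 0, max(65, 0) = 65
Node 0 (S = 140): V_0 = e^(−0.1)·[0.4736·0.0000 + 0.5264·65.0000] = 30.9622

$30.96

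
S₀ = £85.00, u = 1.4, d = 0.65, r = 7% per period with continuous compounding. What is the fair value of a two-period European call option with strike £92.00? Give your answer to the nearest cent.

Risk-neutral probability p = (e^0.07 − 0.65)/(1.4 − 0.65) = 0.4225/0.7500 = 0.5633
Terminal stock prices: S_uu = 166.6, S_ud = 77.35, S_dd = 35.91
Terminal payoffs (S − K): max(74.6, 0) = 74.6, max(-14.65, 0) = 0, max(-56.09, 0) = 0
Node u (S = 119): V_u = e^(−0.07)·[0.5633·74.6000 + 0.4367·0.0000] = 39.1843
Node d (S = 55.25): V_d = e^(−0.07)·[0.5633·0.0000 + 0.4367·0.0000] = 0.0000
Node 0 (S = 85): V_0 = e^(−0.07)·[0.5633·39.1843 + 0.4367·0.0000] = 20.5819

£20.58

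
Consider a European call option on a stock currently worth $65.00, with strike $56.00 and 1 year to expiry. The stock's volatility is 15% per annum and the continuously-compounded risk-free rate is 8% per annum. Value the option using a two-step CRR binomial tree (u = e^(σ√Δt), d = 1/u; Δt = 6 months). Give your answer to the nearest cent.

CRR parameters: u = e^(σ√Δt) = e^(0.15·√0.5) = 1.1119, d = 1/u = 0.8994
Per-period rate: rΔt = 0.08·0.5 = 0.04, so R = e^0.04 = 1.0408
Risk-neutral probability p = (e^0.04 − 0.8994)/(1.1119 − 0.8994) = 0.1414/0.2125 = 0.6655
Terminal stock prices: S_uu = 80.36, S_ud = 65, S_dd = 52.58
Terminal payoffs (S − K): max(24.36, 0) = 24.36, max(9, 0) = 9, max(-3.424, 0) = 0
Node u (S = 72.27): V_u = e^(−0.04)·[0.6655·24.3602 + 0.3345·9.0000] = 18.4690
Node d (S = 58.46): V_d = e^(−0.04)·[0.6655·9.0000 + 0.3345·0.0000] = 5.7549
Node 0 (S = 65): V_0 = e^(−0.04)·[0.6655·18.4690 + 0.3345·5.7549] = 13.6591

$13.66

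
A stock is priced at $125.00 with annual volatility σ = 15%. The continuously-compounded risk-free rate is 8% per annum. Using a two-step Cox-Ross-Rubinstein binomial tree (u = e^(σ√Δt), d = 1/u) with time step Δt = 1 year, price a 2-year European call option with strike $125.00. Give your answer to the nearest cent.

$20.36

CRR parameters: u = e^(σ√Δt) = e^(0.15·√1) = 1.1618, d = 1/u = 0.8607
Per-period rate: rΔt = 0.08·1 = 0.08, so R = e^0.08 = 1.0833
Risk-neutral probability p = (e^0.08 − 0.8607)/(1.1618 − 0.8607) = 0.2226/0.3011 = 0.7392
Terminal stock prices: S_uu = 168.7, S_ud = 125, S_dd = 92.6
Terminal payoffs (S − K): max(43.73, 0) = 43.73, max(0, 0) = 0, max(-32.4, 0) = 0
Node u (S = 145.2): V_u = e^(−0.08)·[0.7392·43.7324 + 0.2608·0.0000] = 29.8397
Node d (S = 107.6): V_d = e^(−0.08)·[0.7392·0.0000 + 0.2608·0.0000] = 0.0000
Node 0 (S = 125): V_0 = e^(−0.08)·[0.7392·29.8397 + 0.2608·0.0000] = 20.3604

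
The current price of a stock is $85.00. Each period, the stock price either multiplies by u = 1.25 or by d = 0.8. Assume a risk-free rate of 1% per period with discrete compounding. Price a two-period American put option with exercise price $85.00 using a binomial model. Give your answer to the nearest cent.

$8.98

Risk-neutral probability p = (1 + 0.01 − 0.8)/(1.25 − 0.8) = 0.2100/0.4500 = 0.4667
Terminal stock prices: S_uu = 132.8, S_ud = 85, S_dd = 54.4
Terminal payoffs (K − S): max(-47.81, 0) = 0, max(0, 0) = 0, max(30.6, 0) = 30.6
Node u (S = 106.2): continuation = 1/1.01·[0.4667·0.0000 + 0.5333·0.0000] = 0.0000; exercise value = 0.0000 ≤ continuation, so V_u = 0.0000
Node d (S = 68): continuation = 1/1.01·[0.4667·0.0000 + 0.5333·30.6000] = 16.1584; exercise value = 17.0000 > continuation, so V_d = 17.0000 (exercise)
Node 0 (S = 85): continuation = 1/1.01·[0.4667·0.0000 + 0.5333·17.0000] = 8.9769; exercise value = 0.0000 ≤ continuation, so V_0 = 8.9769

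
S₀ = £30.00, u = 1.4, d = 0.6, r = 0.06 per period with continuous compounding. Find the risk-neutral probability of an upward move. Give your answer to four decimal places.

p = 0.5773

Risk-neutral probability p = (e^0.06 − 0.6)/(1.4 − 0.6) = 0.4618/0.8000 = 0.5773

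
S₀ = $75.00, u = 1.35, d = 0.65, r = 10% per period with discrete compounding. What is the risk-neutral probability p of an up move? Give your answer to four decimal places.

p = 0.6429

Risk-neutral probability p = (1 + 0.1 − 0.65)/(1.35 − 0.65) = 0.4500/0.7000 = 0.6429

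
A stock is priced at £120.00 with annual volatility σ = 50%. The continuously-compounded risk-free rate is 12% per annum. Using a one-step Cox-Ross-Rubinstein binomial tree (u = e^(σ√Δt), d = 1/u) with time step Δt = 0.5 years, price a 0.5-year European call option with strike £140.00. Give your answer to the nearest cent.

CRR parameters: u = e^(σ√Δt) = e^(0.5·√0.5) = 1.4241, d = 1/u = 0.7022
Per-period rate: rΔt = 0.12·0.5 = 0.06, so R = e^0.06 = 1.0618
Risk-neutral probability p = (e^0.06 − 0.7022)/(1.4241 − 0.7022) = 0.3596/0.7219 = 0.4982
Terminal stock prices: S_u = 170.9, S_d = 84.26
Terminal payoffs (S − K): max(30.89, 0) = 30.89, max(-55.74, 0) = 0
Node 0 (S = 120): V_0 = e^(−0.06)·[0.4982·30.8943 + 0.5018·0.0000] = 14.4945

£14.49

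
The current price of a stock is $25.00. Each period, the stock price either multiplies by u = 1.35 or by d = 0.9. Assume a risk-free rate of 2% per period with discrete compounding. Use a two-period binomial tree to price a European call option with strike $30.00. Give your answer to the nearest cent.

$1.20

Risk-neutral probability p = (1 + 0.02 − 0.9)/(1.35 − 0.9) = 0.1200/0.4500 = 0.2667
Terminal stock prices: S_uu = 45.56, S_ud = 30.38, S_dd = 20.25
Terminal payoffs (S − K): max(15.56, 0) = 15.56, max(0.375, 0) = 0.375, max(-9.75, 0) = 0
Node u (S = 33.75): V_u = 1/1.02·[0.2667·15.5625 + 0.7333·0.3750] = 4.3382
Node d (S = 22.5): V_d = 1/1.02·[0.2667·0.3750 + 0.7333·0.0000] = 0.0980
Node 0 (S = 25): V_0 = 1/1.02·[0.2667·4.3382 + 0.7333·0.0980] = 1.2047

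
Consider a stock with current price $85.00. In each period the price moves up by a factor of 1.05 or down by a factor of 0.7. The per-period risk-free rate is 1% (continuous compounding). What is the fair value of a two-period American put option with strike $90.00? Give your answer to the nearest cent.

Risk-neutral probability p = (e^0.01 − 0.7)/(1.05 − 0.7) = 0.3101/0.3500 = 0.8859
Terminal stock prices: S_uu = 93.71, S_ud = 62.47, S_dd = 41.65
Terminal payoffs (K − S): max(-3.713, 0) = 0, max(27.53, 0) = 27.53, max(48.35, 0) = 48.35
Node u (S = 89.25): continuation = e^(−0.01)·[0.8859·0.0000 + 0.1141·27.5250] = 3.1105; exercise value = 0.7500 ≤ continuation, so V_u = 3.1105
Node d (S = 59.5): continuation = e^(−0.01)·[0.8859·27.5250 + 0.1141·48.3500] = 29.6045; exercise value = 30.5000 > continuation, so V_d = 30.5000 (exercise)
Node 0 (S = 85): continuation = e^(−0.01)·[0.8859·3.1105 + 0.1141·30.5000] = 6.1748; exercise value = 5.0000 ≤ continuation, so V_0 = 6.1748

$6.17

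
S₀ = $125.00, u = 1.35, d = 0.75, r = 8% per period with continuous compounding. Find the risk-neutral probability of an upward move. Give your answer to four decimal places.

p = 0.5555

Risk-neutral probability p = (e^0.08 − 0.75)/(1.35 − 0.75) = 0.3333/0.6000 = 0.5555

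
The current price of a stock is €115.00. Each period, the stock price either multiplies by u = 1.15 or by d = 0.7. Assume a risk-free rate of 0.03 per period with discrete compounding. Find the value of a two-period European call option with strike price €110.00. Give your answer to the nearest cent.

Risk-neutral probability p = (1 + 0.03 − 0.7)/(1.15 − 0.7) = 0.3300/0.4500 = 0.7333
Terminal stock prices: S_uu = 152.1, S_ud = 92.57, S_dd = 56.35
Terminal payoffs (S − K): max(42.09, 0) = 42.09, max(-17.43, 0) = 0, max(-53.65, 0) = 0
Node u (S = 132.2): V_u = 1/1.03·[0.7333·42.0875 + 0.2667·0.0000] = 29.9652
Node d (S = 80.5): V_d = 1/1.03·[0.7333·0.0000 + 0.2667·0.0000] = 0.0000
Node 0 (S = 115): V_0 = 1/1.03·[0.7333·29.9652 + 0.2667·0.0000] = 21.3345

€21.33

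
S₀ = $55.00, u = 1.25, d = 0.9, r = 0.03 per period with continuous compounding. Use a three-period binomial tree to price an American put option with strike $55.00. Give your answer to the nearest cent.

Risk-neutral probability p = (e^0.03 − 0.9)/(1.25 − 0.9) = 0.1305/0.3500 = 0.3727
Terminal stock prices: S_uuu = 107.4, S_uud = 77.34, S_udd = 55.69, S_ddd = 40.1
Terminal payoffs (K − S): max(-52.42, 0) = 0, max(-22.34, 0) = 0, max(-0.6875, 0) = 0, max(14.9, 0) = 14.9
Node uu (S = 85.94): continuation = e^(−0.03)·[0.3727·0.0000 + 0.6273·0.0000] = 0.0000; exercise value = 0.0000 ≤ continuation, so V_uu = 0.0000
Node ud (S = 61.88): continuation = e^(−0.03)·[0.3727·0.0000 + 0.6273·0.0000] = 0.0000; exercise value = 0.0000 ≤ continuation, so V_ud = 0.0000
Node dd (S = 44.55): continuation = e^(−0.03)·[0.3727·0.0000 + 0.6273·14.9050] = 9.0732; exercise value = 10.4500 > continuation, so V_dd = 10.4500 (exercise)
Node u (S = 68.75): continuation = e^(−0.03)·[0.3727·0.0000 + 0.6273·0.0000] = 0.0000; exercise value = 0.0000 ≤ continuation, so V_u = 0.0000
Node d (S = 49.5): continuation = e^(−0.03)·[0.3727·0.0000 + 0.6273·10.4500] = 6.3613; exercise value = 5.5000 ≤ continuation, so V_d = 6.3613
Node 0 (S = 55): continuation = e^(−0.03)·[0.3727·0.0000 + 0.6273·6.3613] = 3.8723; exercise value = 0.0000 ≤ continuation, so V_0 = 3.8723

$3.87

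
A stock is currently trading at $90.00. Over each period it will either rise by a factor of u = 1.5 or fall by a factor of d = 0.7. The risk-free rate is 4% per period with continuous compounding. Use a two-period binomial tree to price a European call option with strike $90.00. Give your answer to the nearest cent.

Risk-neutral probability p = (e^0.04 − 0.7)/(1.5 − 0.7) = 0.3408/0.8000 = 0.4260
Terminal stock prices: S_uu = 202.5, S_ud = 94.5, S_dd = 44.1
Terminal payoffs (S − K): max(112.5, 0) = 112.5, max(4.5, 0) = 4.5, max(-45.9, 0) = 0
Node u (S = 135): V_u = e^(−0.04)·[0.4260·112.5000 + 0.5740·4.5000] = 48.5290
Node d (S = 63): V_d = e^(−0.04)·[0.4260·4.5000 + 0.5740·0.0000] = 1.8419
Node 0 (S = 90): V_0 = e^(−0.04)·[0.4260·48.5290 + 0.5740·1.8419] = 20.8791

$20.88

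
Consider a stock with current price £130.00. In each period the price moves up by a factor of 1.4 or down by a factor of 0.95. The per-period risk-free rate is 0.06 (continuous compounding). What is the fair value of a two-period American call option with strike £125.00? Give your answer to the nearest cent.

Risk-neutral probability p = (e^0.06 − 0.95)/(1.4 − 0.95) = 0.1118/0.4500 = 0.2485
Terminal stock prices: S_uu = 254.8, S_ud = 172.9, S_dd = 117.3
Terminal payoffs (S − K): max(129.8, 0) = 129.8, max(47.9, 0) = 47.9, max(-7.675, 0) = 0
Node u (S = 182): continuation = e^(−0.06)·[0.2485·129.8000 + 0.7515·47.9000] = 64.2794; exercise value = 57.0000 ≤ continuation, so V_u = 64.2794
Node d (S = 123.5): continuation = e^(−0.06)·[0.2485·47.9000 + 0.7515·0.0000] = 11.2111; exercise value = 0.0000 ≤ continuation, so V_d = 11.2111
Node 0 (S = 130): continuation = e^(−0.06)·[0.2485·64.2794 + 0.7515·11.2111] = 22.9790; exercise value = 5.0000 ≤ continuation, so V_0 = 22.9790

£22.98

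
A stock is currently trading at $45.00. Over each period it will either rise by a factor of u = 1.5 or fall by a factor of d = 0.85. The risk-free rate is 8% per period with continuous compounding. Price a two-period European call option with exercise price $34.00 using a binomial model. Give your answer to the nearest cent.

$16.55

Risk-neutral probability p = (e^0.08 − 0.85)/(1.5 − 0.85) = 0.2333/0.6500 = 0.3589
Terminal stock prices: S_uu = 101.2, S_ud = 57.38, S_dd = 32.51
Terminal payoffs (S − K): max(67.25, 0) = 67.25, max(23.38, 0) = 23.38, max(-1.488, 0) = 0
Node u (S = 67.5): V_u = e^(−0.08)·[0.3589·67.2500 + 0.6411·23.3750] = 36.1140
Node d (S = 38.25): V_d = e^(−0.08)·[0.3589·23.3750 + 0.6411·0.0000] = 7.7444
Node 0 (S = 45): V_0 = e^(−0.08)·[0.3589·36.1140 + 0.6411·7.7444] = 16.5481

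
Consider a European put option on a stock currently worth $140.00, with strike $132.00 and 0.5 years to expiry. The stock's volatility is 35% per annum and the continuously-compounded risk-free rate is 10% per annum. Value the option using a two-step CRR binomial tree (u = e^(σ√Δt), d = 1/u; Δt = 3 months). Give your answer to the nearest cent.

$7.06

CRR parameters: u = e^(σ√Δt) = e^(0.35·√0.25) = 1.1912, d = 1/u = 0.8395
Per-period rate: rΔt = 0.1·0.25 = 0.025, so R = e^0.025 = 1.0253
Risk-neutral probability p = (e^0.025 − 0.8395)/(1.1912 − 0.8395) = 0.1859/0.3518 = 0.5283
Terminal stock prices: S_uu = 198.7, S_ud = 140, S_dd = 98.66
Terminal payoffs (K − S): max(-66.67, 0) = 0, max(-8, 0) = 0, max(33.34, 0) = 33.34
Node u (S = 166.8): V_u = e^(−0.025)·[0.5283·0.0000 + 0.4717·0.0000] = 0.0000
Node d (S = 117.5): V_d = e^(−0.025)·[0.5283·0.0000 + 0.4717·33.3437] = 15.3391
Node 0 (S = 140): V_0 = e^(−0.025)·[0.5283·0.0000 + 0.4717·15.3391] = 7.0565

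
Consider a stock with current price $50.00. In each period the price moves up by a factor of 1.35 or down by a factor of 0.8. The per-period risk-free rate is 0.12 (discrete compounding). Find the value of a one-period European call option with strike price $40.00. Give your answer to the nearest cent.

$14.29

Risk-neutral probability p = (1 + 0.12 − 0.8)/(1.35 − 0.8) = 0.3200/0.5500 = 0.5818
Terminal stock prices: S_u = 67.5, S_d = 40
Terminal payoffs (S − K): max(27.5, 0) = 27.5, max(0, 0) = 0
Node 0 (S = 50): V_0 = 1/1.12·[0.5818·27.5000 + 0.4182·0.0000] = 14.2857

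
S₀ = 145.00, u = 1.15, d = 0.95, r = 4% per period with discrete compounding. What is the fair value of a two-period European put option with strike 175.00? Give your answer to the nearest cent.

19.94

Risk-neutral probability p = (1 + 0.04 − 0.95)/(1.15 − 0.95) = 0.0900/0.2000 = 0.4500
Terminal stock prices: S_uu = 191.8, S_ud = 158.4, S_dd = 130.9
Terminal payoffs (K − S): max(-16.76, 0) = 0, max(16.59, 0) = 16.59, max(44.14, 0) = 44.14
Node u (S = 166.8): V_u = 1/1.04·[0.4500·0.0000 + 0.5500·16.5875] = 8.7722
Node d (S = 137.8): V_d = 1/1.04·[0.4500·16.5875 + 0.5500·44.1375] = 30.5192
Node 0 (S = 145): V_0 = 1/1.04·[0.4500·8.7722 + 0.5500·30.5192] = 19.9357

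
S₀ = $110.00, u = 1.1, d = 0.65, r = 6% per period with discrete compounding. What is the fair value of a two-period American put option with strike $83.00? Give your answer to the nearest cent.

Risk-neutral probability p = (1 + 0.06 − 0.65)/(1.1 − 0.65) = 0.4100/0.4500 = 0.9111
Terminal stock prices: S_uu = 133.1, S_ud = 78.65, S_dd = 46.48
Terminal payoffs (K − S): max(-50.1, 0) = 0, max(4.35, 0) = 4.35, max(36.52, 0) = 36.52
Node u (S = 121): continuation = 1/1.06·[0.9111·0.0000 + 0.0889·4.3500] = 0.3648; exercise value = 0.0000 ≤ continuation, so V_u = 0.3648
Node d (S = 71.5): continuation = 1/1.06·[0.9111·4.3500 + 0.0889·36.5250] = 6.8019; exercise value = 11.5000 > continuation, so V_d = 11.5000 (exercise)
Node 0 (S = 110): continuation = 1/1.06·[0.9111·0.3648 + 0.0889·11.5000] = 1.2779; exercise value = 0.0000 ≤ continuation, so V_0 = 1.2779

$1.28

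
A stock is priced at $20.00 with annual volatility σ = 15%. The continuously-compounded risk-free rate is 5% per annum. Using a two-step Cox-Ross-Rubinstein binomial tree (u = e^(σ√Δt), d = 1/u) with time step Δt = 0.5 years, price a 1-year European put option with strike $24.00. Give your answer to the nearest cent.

CRR parameters: u = e^(σ√Δt) = e^(0.15·√0.5) = 1.1119, d = 1/u = 0.8994
Per-period rate: rΔt = 0.05·0.5 = 0.025, so R = e^0.025 = 1.0253
Risk-neutral probability p = (e^0.025 − 0.8994)/(1.1119 − 0.8994) = 0.1259/0.2125 = 0.5926
Terminal stock prices: S_uu = 24.73, S_ud = 20, S_dd = 16.18
Terminal payoffs (K − S): max(-0.7262, 0) = 0, max(4, 0) = 4, max(7.823, 0) = 7.823
Node u (S = 22.24): V_u = e^(−0.025)·[0.5926·0.0000 + 0.4074·4.0000] = 1.5893
Node d (S = 17.99): V_d = e^(−0.025)·[0.5926·4.0000 + 0.4074·7.8228] = 5.4201
Node 0 (S = 20): V_0 = e^(−0.025)·[0.5926·1.5893 + 0.4074·5.4201] = 3.0721

$3.07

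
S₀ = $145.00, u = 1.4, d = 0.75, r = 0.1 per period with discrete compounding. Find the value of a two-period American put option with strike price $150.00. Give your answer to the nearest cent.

$17.31

Risk-neutral probability p = (1 + 0.1 − 0.75)/(1.4 − 0.75) = 0.3500/0.6500 = 0.5385
Terminal stock prices: S_uu = 284.2, S_ud = 152.2, S_dd = 81.56
Terminal payoffs (K − S): max(-134.2, 0) = 0, max(-2.25, 0) = 0, max(68.44, 0) = 68.44
Node u (S = 203): continuation = 1/1.1·[0.5385·0.0000 + 0.4615·0.0000] = 0.0000; exercise value = 0.0000 ≤ continuation, so V_u = 0.0000
Node d (S = 108.8): continuation = 1/1.1·[0.5385·0.0000 + 0.4615·68.4375] = 28.7150; exercise value = 41.2500 > continuation, so V_d = 41.2500 (exercise)
Node 0 (S = 145): continuation = 1/1.1·[0.5385·0.0000 + 0.4615·41.2500] = 17.3077; exercise value = 5.0000 ≤ continuation, so V_0 = 17.3077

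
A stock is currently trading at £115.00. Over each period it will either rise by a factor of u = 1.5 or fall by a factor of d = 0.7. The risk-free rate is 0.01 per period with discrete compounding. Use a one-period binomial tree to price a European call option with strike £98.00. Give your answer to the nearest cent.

£28.58

Risk-neutral probability p = (1 + 0.01 − 0.7)/(1.5 − 0.7) = 0.3100/0.8000 = 0.3875
Terminal stock prices: S_u = 172.5, S_d = 80.5
Terminal payoffs (S − K): max(74.5, 0) = 74.5, max(-17.5, 0) = 0
Node 0 (S = 115): V_0 = 1/1.01·[0.3875·74.5000 + 0.6125·0.0000] = 28.5829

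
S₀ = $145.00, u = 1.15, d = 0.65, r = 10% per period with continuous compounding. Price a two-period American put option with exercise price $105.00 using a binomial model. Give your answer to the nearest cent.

$0.87

Risk-neutral probability p = (e^0.1 − 0.65)/(1.15 − 0.65) = 0.4552/0.5000 = 0.9103
Terminal stock prices: S_uu = 191.8, S_ud = 108.4, S_dd = 61.26
Terminal payoffs (K − S): max(-86.76, 0) = 0, max(-3.388, 0) = 0, max(43.74, 0) = 43.74
Node u (S = 166.8): continuation = e^(−0.1)·[0.9103·0.0000 + 0.0897·0.0000] = 0.0000; exercise value = 0.0000 ≤ continuation, so V_u = 0.0000
Node d (S = 94.25): continuation = e^(−0.1)·[0.9103·0.0000 + 0.0897·43.7375] = 3.5483; exercise value = 10.7500 > continuation, so V_d = 10.7500 (exercise)
Node 0 (S = 145): continuation = e^(−0.1)·[0.9103·0.0000 + 0.0897·10.7500] = 0.8721; exercise value = 0.0000 ≤ continuation, so V_0 = 0.8721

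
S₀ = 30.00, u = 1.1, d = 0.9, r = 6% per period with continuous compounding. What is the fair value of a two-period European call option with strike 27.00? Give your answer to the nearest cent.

6.14

Risk-neutral probability p = (e^0.06 − 0.9)/(1.1 − 0.9) = 0.1618/0.2000 = 0.8092
Terminal stock prices: S_uu = 36.3, S_ud = 29.7, S_dd = 24.3
Terminal payoffs (S − K): max(9.3, 0) = 9.3, max(2.7, 0) = 2.7, max(-2.7, 0) = 0
Node u (S = 33): V_u = e^(−0.06)·[0.8092·9.3000 + 0.1908·2.7000] = 7.5724
Node d (S = 27): V_d = e^(−0.06)·[0.8092·2.7000 + 0.1908·0.0000] = 2.0576
Node 0 (S = 30): V_0 = e^(−0.06)·[0.8092·7.5724 + 0.1908·2.0576] = 6.1403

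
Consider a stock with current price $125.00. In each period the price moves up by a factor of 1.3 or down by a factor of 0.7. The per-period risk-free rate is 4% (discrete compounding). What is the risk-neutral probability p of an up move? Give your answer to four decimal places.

Risk-neutral probability p = (1 + 0.04 − 0.7)/(1.3 − 0.7) = 0.3400/0.6000 = 0.5667

p = 0.5667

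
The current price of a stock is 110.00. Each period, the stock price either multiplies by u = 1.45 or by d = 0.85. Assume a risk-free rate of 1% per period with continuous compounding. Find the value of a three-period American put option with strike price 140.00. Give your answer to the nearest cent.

38.79

Risk-neutral probability p = (e^0.01 − 0.85)/(1.45 − 0.85) = 0.1601/0.6000 = 0.2668
Terminal stock prices: S_uuu = 335.3, S_uud = 196.6, S_udd = 115.2, S_ddd = 67.55
Terminal payoffs (K − S): max(-195.3, 0) = 0, max(-56.58, 0) = 0, max(24.76, 0) = 24.76, max(72.45, 0) = 72.45
Node uu (S = 231.3): continuation = e^(−0.01)·[0.2668·0.0000 + 0.7332·0.0000] = 0.0000; exercise value = 0.0000 ≤ continuation, so V_uu = 0.0000
Node ud (S = 135.6): continuation = e^(−0.01)·[0.2668·0.0000 + 0.7332·24.7613] = 17.9755; exercise value = 4.4250 ≤ continuation, so V_ud = 17.9755
Node dd (S = 79.47): continuation = e^(−0.01)·[0.2668·24.7613 + 0.7332·72.4463] = 59.1320; exercise value = 60.5250 > continuation, so V_dd = 60.5250 (exercise)
Node u (S = 159.5): continuation = e^(−0.01)·[0.2668·0.0000 + 0.7332·17.9755] = 13.0494; exercise value = 0.0000 ≤ continuation, so V_u = 13.0494
Node d (S = 93.5): continuation = e^(−0.01)·[0.2668·17.9755 + 0.7332·60.5250] = 48.6856; exercise value = 46.5000 ≤ continuation, so V_d = 48.6856
Node 0 (S = 110): continuation = e^(−0.01)·[0.2668·13.0494 + 0.7332·48.6856] = 38.7898; exercise value = 30.0000 ≤ continuation, so V_0 = 38.7898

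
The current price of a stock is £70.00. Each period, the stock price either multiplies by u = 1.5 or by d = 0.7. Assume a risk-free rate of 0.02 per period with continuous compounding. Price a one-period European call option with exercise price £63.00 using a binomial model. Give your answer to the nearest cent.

£16.48

Risk-neutral probability p = (e^0.02 − 0.7)/(1.5 − 0.7) = 0.3202/0.8000 = 0.4003
Terminal stock prices: S_u = 105, S_d = 49
Terminal payoffs (S − K): max(42, 0) = 42, max(-14, 0) = 0
Node 0 (S = 70): V_0 = e^(−0.02)·[0.4003·42.0000 + 0.5997·0.0000] = 16.4777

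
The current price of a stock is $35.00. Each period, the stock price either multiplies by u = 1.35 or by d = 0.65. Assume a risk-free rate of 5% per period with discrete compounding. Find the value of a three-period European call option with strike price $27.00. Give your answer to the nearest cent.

$14.77

Risk-neutral probability p = (1 + 0.05 − 0.65)/(1.35 − 0.65) = 0.4000/0.7000 = 0.5714
Terminal stock prices: S_uuu = 86.11, S_uud = 41.46, S_udd = 19.96, S_ddd = 9.612
Terminal payoffs (S − K): max(59.11, 0) = 59.11, max(14.46, 0) = 14.46, max(-7.037, 0) = 0, max(-17.39, 0) = 0
Node uu (S = 63.79): V_uu = 1/1.05·[0.5714·59.1131 + 0.4286·14.4619] = 38.0732
Node ud (S = 30.71): V_ud = 1/1.05·[0.5714·14.4619 + 0.4286·0.0000] = 7.8704
Node dd (S = 14.79): V_dd = 1/1.05·[0.5714·0.0000 + 0.4286·0.0000] = 0.0000
Node u (S = 47.25): V_u = 1/1.05·[0.5714·38.0732 + 0.4286·7.8704] = 23.9325
Node d (S = 22.75): V_d = 1/1.05·[0.5714·7.8704 + 0.4286·0.0000] = 4.2832
Node 0 (S = 35): V_0 = 1/1.05·[0.5714·23.9325 + 0.4286·4.2832] = 14.7728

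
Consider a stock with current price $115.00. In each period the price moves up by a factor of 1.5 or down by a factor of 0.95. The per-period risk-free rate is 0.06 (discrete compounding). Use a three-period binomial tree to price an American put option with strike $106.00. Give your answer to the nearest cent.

$3.18

Risk-neutral probability p = (1 + 0.06 − 0.95)/(1.5 − 0.95) = 0.1100/0.5500 = 0.2000
Terminal stock prices: S_uuu = 388.1, S_uud = 245.8, S_udd = 155.7, S_ddd = 98.6
Terminal payoffs (K − S): max(-282.1, 0) = 0, max(-139.8, 0) = 0, max(-49.68, 0) = 0, max(7.402, 0) = 7.402
Node uu (S = 258.8): continuation = 1/1.06·[0.2000·0.0000 + 0.8000·0.0000] = 0.0000; exercise value = 0.0000 ≤ continuation, so V_uu = 0.0000
Node ud (S = 163.9): continuation = 1/1.06·[0.2000·0.0000 + 0.8000·0.0000] = 0.0000; exercise value = 0.0000 ≤ continuation, so V_ud = 0.0000
Node dd (S = 103.8): continuation = 1/1.06·[0.2000·0.0000 + 0.8000·7.4019] = 5.5863; exercise value = 2.2125 ≤ continuation, so V_dd = 5.5863
Node u (S = 172.5): continuation = 1/1.06·[0.2000·0.0000 + 0.8000·0.0000] = 0.0000; exercise value = 0.0000 ≤ continuation, so V_u = 0.0000
Node d (S = 109.2): continuation = 1/1.06·[0.2000·0.0000 + 0.8000·5.5863] = 4.2161; exercise value = 0.0000 ≤ continuation, so V_d = 4.2161
Node 0 (S = 115): continuation = 1/1.06·[0.2000·0.0000 + 0.8000·4.2161] = 3.1820; exercise value = 0.0000 ≤ continuation, so V_0 = 3.1820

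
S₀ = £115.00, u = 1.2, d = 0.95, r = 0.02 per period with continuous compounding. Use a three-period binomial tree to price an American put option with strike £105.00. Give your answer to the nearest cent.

Risk-neutral probability p = (e^0.02 − 0.95)/(1.2 − 0.95) = 0.0702/0.2500 = 0.2808
Terminal stock prices: S_uuu = 198.7, S_uud = 157.3, S_udd = 124.5, S_ddd = 98.6
Terminal payoffs (K − S): max(-93.72, 0) = 0, max(-52.32, 0) = 0, max(-19.55, 0) = 0, max(6.402, 0) = 6.402
Node uu (S = 165.6): continuation = e^(−0.02)·[0.2808·0.0000 + 0.7192·0.0000] = 0.0000; exercise value = 0.0000 ≤ continuation, so V_uu = 0.0000
Node ud (S = 131.1): continuation = e^(−0.02)·[0.2808·0.0000 + 0.7192·0.0000] = 0.0000; exercise value = 0.0000 ≤ continuation, so V_ud = 0.0000
Node dd (S = 103.8): continuation = e^(−0.02)·[0.2808·0.0000 + 0.7192·6.4019] = 4.5130; exercise value = 1.2125 ≤ continuation, so V_dd = 4.5130
Node u (S = 138): continuation = e^(−0.02)·[0.2808·0.0000 + 0.7192·0.0000] = 0.0000; exercise value = 0.0000 ≤ continuation, so V_u = 0.0000
Node d (S = 109.2): continuation = e^(−0.02)·[0.2808·0.0000 + 0.7192·4.5130] = 3.1815; exercise value = 0.0000 ≤ continuation, so V_d = 3.1815
Node 0 (S = 115): continuation = e^(−0.02)·[0.2808·0.0000 + 0.7192·3.1815] = 2.2428; exercise value = 0.0000 ≤ continuation, so V_0 = 2.2428

£2.24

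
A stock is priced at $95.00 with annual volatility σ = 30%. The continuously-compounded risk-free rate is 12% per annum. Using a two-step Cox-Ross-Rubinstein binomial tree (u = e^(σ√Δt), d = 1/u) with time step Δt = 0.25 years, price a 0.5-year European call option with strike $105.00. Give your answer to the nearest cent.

CRR parameters: u = e^(σ√Δt) = e^(0.3·√0.25) = 1.1618, d = 1/u = 0.8607
Per-period rate: rΔt = 0.12·0.25 = 0.03, so R = e^0.03 = 1.0305
Risk-neutral probability p = (e^0.03 − 0.8607)/(1.1618 − 0.8607) = 0.1697/0.3011 = 0.5637
Terminal stock prices: S_uu = 128.2, S_ud = 95, S_dd = 70.38
Terminal payoffs (S − K): max(23.24, 0) = 23.24, max(-10, 0) = 0, max(-34.62, 0) = 0
Node u (S = 110.4): V_u = e^(−0.03)·[0.5637·23.2366 + 0.4363·0.0000] = 12.7115
Node d (S = 81.77): V_d = e^(−0.03)·[0.5637·0.0000 + 0.4363·0.0000] = 0.0000
Node 0 (S = 95): V_0 = e^(−0.03)·[0.5637·12.7115 + 0.4363·0.0000] = 6.9538

$6.95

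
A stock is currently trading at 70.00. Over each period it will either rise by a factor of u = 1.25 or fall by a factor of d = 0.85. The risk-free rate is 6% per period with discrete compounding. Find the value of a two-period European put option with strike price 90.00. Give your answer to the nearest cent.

14.85

Risk-neutral probability p = (1 + 0.06 − 0.85)/(1.25 − 0.85) = 0.2100/0.4000 = 0.5250
Terminal stock prices: S_uu = 109.4, S_ud = 74.38, S_dd = 50.57
Terminal payoffs (K − S): max(-19.38, 0) = 0, max(15.62, 0) = 15.62, max(39.43, 0) = 39.43
Node u (S = 87.5): V_u = 1/1.06·[0.5250·0.0000 + 0.4750·15.6250] = 7.0018
Node d (S = 59.5): V_d = 1/1.06·[0.5250·15.6250 + 0.4750·39.4250] = 25.4057
Node 0 (S = 70): V_0 = 1/1.06·[0.5250·7.0018 + 0.4750·25.4057] = 14.8525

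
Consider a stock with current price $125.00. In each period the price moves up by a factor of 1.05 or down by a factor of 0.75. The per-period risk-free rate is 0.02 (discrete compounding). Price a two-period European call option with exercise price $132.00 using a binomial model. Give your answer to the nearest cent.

$4.53

Risk-neutral probability p = (1 + 0.02 − 0.75)/(1.05 − 0.75) = 0.2700/0.3000 = 0.9000
Terminal stock prices: S_uu = 137.8, S_ud = 98.44, S_dd = 70.31
Terminal payoffs (S − K): max(5.812, 0) = 5.812, max(-33.56, 0) = 0, max(-61.69, 0) = 0
Node u (S = 131.2): V_u = 1/1.02·[0.9000·5.8125 + 0.1000·0.0000] = 5.1287
Node d (S = 93.75): V_d = 1/1.02·[0.9000·0.0000 + 0.1000·0.0000] = 0.0000
Node 0 (S = 125): V_0 = 1/1.02·[0.9000·5.1287 + 0.1000·0.0000] = 4.5253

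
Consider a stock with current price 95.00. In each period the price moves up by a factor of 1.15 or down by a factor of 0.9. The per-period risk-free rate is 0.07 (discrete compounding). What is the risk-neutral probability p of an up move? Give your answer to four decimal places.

p = 0.6800

Risk-neutral probability p = (1 + 0.07 − 0.9)/(1.15 − 0.9) = 0.1700/0.2500 = 0.6800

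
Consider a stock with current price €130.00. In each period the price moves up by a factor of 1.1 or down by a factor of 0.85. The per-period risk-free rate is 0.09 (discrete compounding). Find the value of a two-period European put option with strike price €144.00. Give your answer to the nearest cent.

€1.52

Risk-neutral probability p = (1 + 0.09 − 0.85)/(1.1 − 0.85) = 0.2400/0.2500 = 0.9600
Terminal stock prices: S_uu = 157.3, S_ud = 121.5, S_dd = 93.92
Terminal payoffs (K − S): max(-13.3, 0) = 0, max(22.45, 0) = 22.45, max(50.08, 0) = 50.08
Node u (S = 143): V_u = 1/1.09·[0.9600·0.0000 + 0.0400·22.4500] = 0.8239
Node d (S = 110.5): V_d = 1/1.09·[0.9600·22.4500 + 0.0400·50.0750] = 21.6101
Node 0 (S = 130): V_0 = 1/1.09·[0.9600·0.8239 + 0.0400·21.6101] = 1.5186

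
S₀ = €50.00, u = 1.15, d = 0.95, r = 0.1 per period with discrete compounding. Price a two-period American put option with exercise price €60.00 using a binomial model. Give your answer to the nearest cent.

€10.00

Risk-neutral probability p = (1 + 0.1 − 0.95)/(1.15 − 0.95) = 0.1500/0.2000 = 0.7500
Terminal stock prices: S_uu = 66.12, S_ud = 54.62, S_dd = 45.12
Terminal payoffs (K − S): max(-6.125, 0) = 0, max(5.375, 0) = 5.375, max(14.88, 0) = 14.88
Node u (S = 57.5): continuation = 1/1.1·[0.7500·0.0000 + 0.2500·5.3750] = 1.2216; exercise value = 2.5000 > continuation, so V_u = 2.5000 (exercise)
Node d (S = 47.5): continuation = 1/1.1·[0.7500·5.3750 + 0.2500·14.8750] = 7.0455; exercise value = 12.5000 > continuation, so V_d = 12.5000 (exercise)
Node 0 (S = 50): continuation = 1/1.1·[0.7500·2.5000 + 0.2500·12.5000] = 4.5455; exercise value = 10.0000 > continuation, so V_0 = 10.0000 (exercise)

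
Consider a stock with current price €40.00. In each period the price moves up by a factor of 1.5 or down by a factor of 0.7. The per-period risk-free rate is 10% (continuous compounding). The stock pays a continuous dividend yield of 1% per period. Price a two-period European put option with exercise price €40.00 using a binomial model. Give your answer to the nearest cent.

€4.30

Per-period risk-free factor R = e^0.1 = 1.1052; dividend-adjusted growth = e^(0.1−0.01) = 1.0942.
Risk-neutral probability p = (1.0942 − 0.7)/(1.5 − 0.7) = 0.3942/0.8000 = 0.4927
Terminal stock prices: S_uu = 90, S_ud = 42, S_dd = 19.6
Terminal payoffs (K − S): max(-50, 0) = 0, max(-2, 0) = 0, max(20.4, 0) = 20.4
Node u (S = 60): V_u = e^(−0.1)·[0.4927·0.0000 + 0.5073·0.0000] = 0.0000
Node d (S = 28): V_d = e^(−0.1)·[0.4927·0.0000 + 0.5073·20.4000] = 9.3638
Node 0 (S = 40): V_0 = e^(−0.1)·[0.4927·0.0000 + 0.5073·9.3638] = 4.2980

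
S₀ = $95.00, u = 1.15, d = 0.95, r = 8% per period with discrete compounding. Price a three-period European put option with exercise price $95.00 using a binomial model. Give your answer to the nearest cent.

Risk-neutral probability p = (1 + 0.08 − 0.95)/(1.15 − 0.95) = 0.1300/0.2000 = 0.6500
Terminal stock prices: S_uuu = 144.5, S_uud = 119.4, S_udd = 98.6, S_ddd = 81.45
Terminal payoffs (K − S): max(-49.48, 0) = 0, max(-24.36, 0) = 0, max(-3.598, 0) = 0, max(13.55, 0) = 13.55
Node uu (S = 125.6): V_uu = 1/1.08·[0.6500·0.0000 + 0.3500·0.0000] = 0.0000
Node ud (S = 103.8): V_ud = 1/1.08·[0.6500·0.0000 + 0.3500·0.0000] = 0.0000
Node dd (S = 85.74): V_dd = 1/1.08·[0.6500·0.0000 + 0.3500·13.5494] = 4.3910
Node u (S = 109.2): V_u = 1/1.08·[0.6500·0.0000 + 0.3500·0.0000] = 0.0000
Node d (S = 90.25): V_d = 1/1.08·[0.6500·0.0000 + 0.3500·4.3910] = 1.4230
Node 0 (S = 95): V_0 = 1/1.08·[0.6500·0.0000 + 0.3500·1.4230] = 0.4612

$0.46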